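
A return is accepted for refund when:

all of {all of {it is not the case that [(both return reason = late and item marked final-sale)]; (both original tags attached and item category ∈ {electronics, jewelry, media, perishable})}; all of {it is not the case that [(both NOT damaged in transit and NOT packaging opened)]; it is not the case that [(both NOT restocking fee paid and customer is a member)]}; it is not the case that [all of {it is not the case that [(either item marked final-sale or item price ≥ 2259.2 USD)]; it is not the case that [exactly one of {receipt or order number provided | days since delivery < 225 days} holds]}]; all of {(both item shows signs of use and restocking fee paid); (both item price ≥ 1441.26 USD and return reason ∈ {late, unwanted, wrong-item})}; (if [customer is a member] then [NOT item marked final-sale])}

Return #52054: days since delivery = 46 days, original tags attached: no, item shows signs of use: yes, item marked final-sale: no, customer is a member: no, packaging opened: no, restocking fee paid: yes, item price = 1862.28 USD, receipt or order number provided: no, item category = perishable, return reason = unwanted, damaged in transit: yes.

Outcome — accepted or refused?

Refused

Atomic conditions:
  return reason = late: unwanted == late is false
  item marked final-sale: no → false
  original tags attached: no → false
  item category ∈ {electronics, jewelry, media, perishable}: perishable is in the set → true
  NOT damaged in transit: yes → false
  NOT packaging opened: no → true
  NOT restocking fee paid: yes → false
  customer is a member: no → false
  item price ≥ 2259.2 USD: 1862.28 ≥ 2259.2 is false
  receipt or order number provided: no → false
  days since delivery < 225 days: 46 < 225 is true
  item shows signs of use: yes → true
  restocking fee paid: yes → true
  item price ≥ 1441.26 USD: 1862.28 ≥ 1441.26 is true
  return reason ∈ {late, unwanted, wrong-item}: unwanted is in the set → true
  NOT item marked final-sale: no → true
Combine:
[1.1.1] false AND false = false
[1.1] NOT false = true
[1.2] false AND true = false
[1] true AND false = false
[2.1.1] false AND true = false
[2.1] NOT false = true
[2.2.1] false AND false = false
[2.2] NOT false = true
[2] true AND true = true
[3.1.1.1] false OR false = false
[3.1.1] NOT false = true
[3.1.2.1] exactly-one(false, true) = true
[3.1.2] NOT true = false
[3.1] true AND false = false
[3] NOT false = true
[4.1] true AND true = true
[4.2] true AND true = true
[4] true AND true = true
[5] false → true (antecedent false ⇒ implication holds) = true
[root] false AND true AND true AND true AND true = false
Overall: false → refused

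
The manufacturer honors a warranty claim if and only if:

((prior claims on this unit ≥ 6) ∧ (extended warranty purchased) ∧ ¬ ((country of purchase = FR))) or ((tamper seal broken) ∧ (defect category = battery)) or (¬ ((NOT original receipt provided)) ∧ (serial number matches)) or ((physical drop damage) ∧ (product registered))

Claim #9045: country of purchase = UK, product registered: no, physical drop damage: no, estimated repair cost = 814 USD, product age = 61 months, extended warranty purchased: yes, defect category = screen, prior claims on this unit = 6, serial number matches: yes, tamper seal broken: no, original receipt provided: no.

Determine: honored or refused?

Atomic conditions:
  prior claims on this unit ≥ 6: 6 ≥ 6 is true
  extended warranty purchased: yes → true
  country of purchase = FR: UK == FR is false
  tamper seal broken: no → false
  defect category = battery: screen == battery is false
  NOT original receipt provided: no → true
  serial number matches: yes → true
  physical drop damage: no → false
  product registered: no → false
Combine:
[1.3] NOT false = true
[1] true AND true AND true = true
[2] false AND false = false
[3.1] NOT true = false
[3] false AND true = false
[4] false AND false = false
[root] true OR false OR false OR false = true
Overall: true → honored

Honored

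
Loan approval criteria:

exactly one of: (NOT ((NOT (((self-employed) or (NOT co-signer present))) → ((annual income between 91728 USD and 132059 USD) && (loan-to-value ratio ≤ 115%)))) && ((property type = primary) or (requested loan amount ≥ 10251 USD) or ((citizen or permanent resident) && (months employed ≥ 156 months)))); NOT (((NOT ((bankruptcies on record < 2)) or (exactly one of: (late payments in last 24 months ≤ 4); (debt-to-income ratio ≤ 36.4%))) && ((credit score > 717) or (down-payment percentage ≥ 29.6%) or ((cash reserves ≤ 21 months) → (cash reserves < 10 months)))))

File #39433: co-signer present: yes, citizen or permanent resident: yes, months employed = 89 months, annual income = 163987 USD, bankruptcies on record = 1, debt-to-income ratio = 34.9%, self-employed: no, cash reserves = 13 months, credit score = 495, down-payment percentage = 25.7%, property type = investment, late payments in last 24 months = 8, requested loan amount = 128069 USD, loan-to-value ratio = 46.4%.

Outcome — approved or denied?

Denied

Atomic conditions:
  self-employed: no → false
  NOT co-signer present: yes → false
  annual income between 91728 USD and 132059 USD: 163987 in [91728, 132059] is false
  loan-to-value ratio ≤ 115%: 46.4 ≤ 115 is true
  property type = primary: investment == primary is false
  requested loan amount ≥ 10251 USD: 128069 ≥ 10251 is true
  citizen or permanent resident: yes → true
  months employed ≥ 156 months: 89 ≥ 156 is false
  bankruptcies on record < 2: 1 < 2 is true
  late payments in last 24 months ≤ 4: 8 ≤ 4 is false
  debt-to-income ratio ≤ 36.4%: 34.9 ≤ 36.4 is true
  credit score > 717: 495 > 717 is false
  down-payment percentage ≥ 29.6%: 25.7 ≥ 29.6 is false
  cash reserves ≤ 21 months: 13 ≤ 21 is true
  cash reserves < 10 months: 13 < 10 is false
Combine:
[1.1.1.1.1] false OR false = false
[1.1.1.1] NOT false = true
[1.1.1.2] false AND true = false
[1.1.1] true → false = false
[1.1] NOT false = true
[1.2.3] true AND false = false
[1.2] false OR true OR false = true
[1] true AND true = true
[2.1.1.1] NOT true = false
[2.1.1.2] exactly-one(false, true) = true
[2.1.1] false OR true = true
[2.1.2.3] true → false = false
[2.1.2] false OR false OR false = false
[2.1] true AND false = false
[2] NOT false = true
[root] exactly-one(true, true) = false
Overall: false → denied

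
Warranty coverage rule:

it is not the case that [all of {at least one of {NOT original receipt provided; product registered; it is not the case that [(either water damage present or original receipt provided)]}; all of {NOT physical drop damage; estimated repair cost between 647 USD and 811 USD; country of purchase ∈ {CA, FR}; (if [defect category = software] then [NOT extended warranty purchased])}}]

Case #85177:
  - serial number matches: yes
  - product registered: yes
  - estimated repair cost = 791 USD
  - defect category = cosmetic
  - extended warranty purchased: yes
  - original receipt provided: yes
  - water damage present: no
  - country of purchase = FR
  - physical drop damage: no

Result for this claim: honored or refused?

Refused

Atomic conditions:
  NOT original receipt provided: yes → false
  product registered: yes → true
  water damage present: no → false
  original receipt provided: yes → true
  NOT physical drop damage: no → true
  estimated repair cost between 647 USD and 811 USD: 791 in [647, 811] is true
  country of purchase ∈ {CA, FR}: FR is in the set → true
  defect category = software: cosmetic == software is false
  NOT extended warranty purchased: yes → false
Combine:
[1.1.3.1] false OR true = true
[1.1.3] NOT true = false
[1.1] false OR true OR false = true
[1.2.4] false → false (antecedent false ⇒ implication holds) = true
[1.2] true AND true AND true AND true = true
[1] true AND true = true
[root] NOT true = false
Overall: false → refused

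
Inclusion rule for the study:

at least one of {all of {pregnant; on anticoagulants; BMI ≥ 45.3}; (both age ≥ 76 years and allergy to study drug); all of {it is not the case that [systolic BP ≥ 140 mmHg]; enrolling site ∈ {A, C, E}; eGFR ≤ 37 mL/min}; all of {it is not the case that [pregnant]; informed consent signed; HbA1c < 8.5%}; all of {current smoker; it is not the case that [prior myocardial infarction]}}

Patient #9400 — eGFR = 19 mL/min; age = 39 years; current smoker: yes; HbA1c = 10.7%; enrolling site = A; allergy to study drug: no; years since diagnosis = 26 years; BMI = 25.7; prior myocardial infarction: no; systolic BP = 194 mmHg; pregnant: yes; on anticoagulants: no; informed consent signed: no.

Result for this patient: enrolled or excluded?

Atomic conditions:
  pregnant: yes → true
  on anticoagulants: no → false
  BMI ≥ 45.3: 25.7 ≥ 45.3 is false
  age ≥ 76 years: 39 ≥ 76 is false
  allergy to study drug: no → false
  systolic BP ≥ 140 mmHg: 194 ≥ 140 is true
  enrolling site ∈ {A, C, E}: A is in the set → true
  eGFR ≤ 37 mL/min: 19 ≤ 37 is true
  informed consent signed: no → false
  HbA1c < 8.5%: 10.7 < 8.5 is false
  current smoker: yes → true
  prior myocardial infarction: no → false
Combine:
[1] true AND false AND false = false
[2] false AND false = false
[3.1] NOT true = false
[3] false AND true AND true = false
[4.1] NOT true = false
[4] false AND false AND false = false
[5.2] NOT false = true
[5] true AND true = true
[root] false OR false OR false OR false OR true = true
Overall: true → enrolled

Enrolled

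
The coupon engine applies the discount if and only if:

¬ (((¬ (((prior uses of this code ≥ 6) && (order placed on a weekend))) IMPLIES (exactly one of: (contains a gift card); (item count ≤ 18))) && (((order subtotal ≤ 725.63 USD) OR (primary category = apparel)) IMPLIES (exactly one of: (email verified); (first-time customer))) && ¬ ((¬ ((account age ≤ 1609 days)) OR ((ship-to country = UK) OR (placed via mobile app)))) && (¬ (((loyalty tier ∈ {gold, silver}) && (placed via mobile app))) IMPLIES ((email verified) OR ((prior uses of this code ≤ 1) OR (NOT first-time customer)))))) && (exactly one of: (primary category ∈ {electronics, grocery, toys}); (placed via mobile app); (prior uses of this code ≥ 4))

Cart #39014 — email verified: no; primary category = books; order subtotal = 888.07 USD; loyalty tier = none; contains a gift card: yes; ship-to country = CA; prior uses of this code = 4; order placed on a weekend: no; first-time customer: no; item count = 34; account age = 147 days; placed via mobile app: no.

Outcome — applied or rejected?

Rejected

Atomic conditions:
  prior uses of this code ≥ 6: 4 ≥ 6 is false
  order placed on a weekend: no → false
  contains a gift card: yes → true
  item count ≤ 18: 34 ≤ 18 is false
  order subtotal ≤ 725.63 USD: 888.07 ≤ 725.63 is false
  primary category = apparel: books == apparel is false
  email verified: no → false
  first-time customer: no → false
  account age ≤ 1609 days: 147 ≤ 1609 is true
  ship-to country = UK: CA == UK is false
  placed via mobile app: no → false
  loyalty tier ∈ {gold, silver}: none is not in the set → false
  prior uses of this code ≤ 1: 4 ≤ 1 is false
  NOT first-time customer: no → true
  primary category ∈ {electronics, grocery, toys}: books is not in the set → false
  prior uses of this code ≥ 4: 4 ≥ 4 is true
Combine:
[1.1.1.1.1] false AND false = false
[1.1.1.1] NOT false = true
[1.1.1.2] exactly-one(true, false) = true
[1.1.1] true → true = true
[1.1.2.1] false OR false = false
[1.1.2.2] exactly-one(false, false) = false
[1.1.2] false → false (antecedent false ⇒ implication holds) = true
[1.1.3.1.1] NOT true = false
[1.1.3.1.2] false OR false = false
[1.1.3.1] false OR false = false
[1.1.3] NOT false = true
[1.1.4.1.1] false AND false = false
[1.1.4.1] NOT false = true
[1.1.4.2.2] false OR true = true
[1.1.4.2] false OR true = true
[1.1.4] true → true = true
[1.1] true AND true AND true AND true = true
[1] NOT true = false
[2] exactly-one(false, false, true) = true
[root] false AND true = false
Overall: false → rejected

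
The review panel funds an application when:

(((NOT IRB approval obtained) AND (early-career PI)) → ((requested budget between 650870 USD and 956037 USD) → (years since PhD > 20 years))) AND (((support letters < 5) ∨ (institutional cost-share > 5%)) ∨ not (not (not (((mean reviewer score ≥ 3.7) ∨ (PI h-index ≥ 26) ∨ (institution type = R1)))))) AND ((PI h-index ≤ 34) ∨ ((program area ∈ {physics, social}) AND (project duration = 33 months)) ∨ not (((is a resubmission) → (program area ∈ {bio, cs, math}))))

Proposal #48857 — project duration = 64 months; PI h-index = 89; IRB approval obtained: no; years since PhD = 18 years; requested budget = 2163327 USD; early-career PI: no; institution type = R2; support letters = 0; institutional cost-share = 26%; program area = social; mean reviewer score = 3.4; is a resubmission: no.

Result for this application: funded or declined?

Declined

Atomic conditions:
  NOT IRB approval obtained: no → true
  early-career PI: no → false
  requested budget between 650870 USD and 956037 USD: 2163327 in [650870, 956037] is false
  years since PhD > 20 years: 18 > 20 is false
  support letters < 5: 0 < 5 is true
  institutional cost-share > 5%: 26 > 5 is true
  mean reviewer score ≥ 3.7: 3.4 ≥ 3.7 is false
  PI h-index ≥ 26: 89 ≥ 26 is true
  institution type = R1: R2 == R1 is false
  PI h-index ≤ 34: 89 ≤ 34 is false
  program area ∈ {physics, social}: social is in the set → true
  project duration = 33 months: 64 == 33 is false
  is a resubmission: no → false
  program area ∈ {bio, cs, math}: social is not in the set → false
Combine:
[1.1] true AND false = false
[1.2] false → false (antecedent false ⇒ implication holds) = true
[1] false → true (antecedent false ⇒ implication holds) = true
[2.1] true OR true = true
[2.2.1.1.1] false OR true OR false = true
[2.2.1.1] NOT true = false
[2.2.1] NOT false = true
[2.2] NOT true = false
[2] true OR false = true
[3.2] true AND false = false
[3.3.1] false → false (antecedent false ⇒ implication holds) = true
[3.3] NOT true = false
[3] false OR false OR false = false
[root] true AND true AND false = false
Overall: false → declined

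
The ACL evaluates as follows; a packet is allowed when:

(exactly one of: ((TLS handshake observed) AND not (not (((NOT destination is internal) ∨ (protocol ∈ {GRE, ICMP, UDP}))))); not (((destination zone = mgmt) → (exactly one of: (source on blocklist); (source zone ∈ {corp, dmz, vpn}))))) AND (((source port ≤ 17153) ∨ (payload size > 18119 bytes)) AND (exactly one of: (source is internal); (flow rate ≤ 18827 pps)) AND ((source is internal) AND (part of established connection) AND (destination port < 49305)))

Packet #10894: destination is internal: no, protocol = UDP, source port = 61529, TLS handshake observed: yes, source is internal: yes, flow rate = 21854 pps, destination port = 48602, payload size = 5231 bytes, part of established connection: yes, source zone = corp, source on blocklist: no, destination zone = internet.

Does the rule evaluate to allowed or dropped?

Atomic conditions:
  TLS handshake observed: yes → true
  NOT destination is internal: no → true
  protocol ∈ {GRE, ICMP, UDP}: UDP is in the set → true
  destination zone = mgmt: internet == mgmt is false
  source on blocklist: no → false
  source zone ∈ {corp, dmz, vpn}: corp is in the set → true
  source port ≤ 17153: 61529 ≤ 17153 is false
  payload size > 18119 bytes: 5231 > 18119 is false
  source is internal: yes → true
  flow rate ≤ 18827 pps: 21854 ≤ 18827 is false
  part of established connection: yes → true
  destination port < 49305: 48602 < 49305 is true
Combine:
[1.1.2.1.1] true OR true = true
[1.1.2.1] NOT true = false
[1.1.2] NOT false = true
[1.1] true AND true = true
[1.2.1.2] exactly-one(false, true) = true
[1.2.1] false → true (antecedent false ⇒ implication holds) = true
[1.2] NOT true = false
[1] exactly-one(true, false) = true
[2.1] false OR false = false
[2.2] exactly-one(true, false) = true
[2.3] true AND true AND true = true
[2] false AND true AND true = false
[root] true AND false = false
Overall: false → dropped

Dropped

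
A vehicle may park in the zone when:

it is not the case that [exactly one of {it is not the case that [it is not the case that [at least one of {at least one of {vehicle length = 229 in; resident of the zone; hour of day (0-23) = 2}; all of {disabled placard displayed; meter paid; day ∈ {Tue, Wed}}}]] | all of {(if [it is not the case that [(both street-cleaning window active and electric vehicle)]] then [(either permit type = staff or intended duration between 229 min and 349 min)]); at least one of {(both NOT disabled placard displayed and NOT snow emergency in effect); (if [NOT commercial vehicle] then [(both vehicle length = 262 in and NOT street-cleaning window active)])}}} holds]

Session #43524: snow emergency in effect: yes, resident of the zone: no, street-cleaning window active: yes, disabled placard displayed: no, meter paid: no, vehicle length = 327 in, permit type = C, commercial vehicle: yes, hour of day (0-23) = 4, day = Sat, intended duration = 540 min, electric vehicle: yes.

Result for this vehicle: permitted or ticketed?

Ticketed

Atomic conditions:
  vehicle length = 229 in: 327 == 229 is false
  resident of the zone: no → false
  hour of day (0-23) = 2: 4 == 2 is false
  disabled placard displayed: no → false
  meter paid: no → false
  day ∈ {Tue, Wed}: Sat is not in the set → false
  street-cleaning window active: yes → true
  electric vehicle: yes → true
  permit type = staff: C == staff is false
  intended duration between 229 min and 349 min: 540 in [229, 349] is false
  NOT disabled placard displayed: no → true
  NOT snow emergency in effect: yes → false
  NOT commercial vehicle: yes → false
  vehicle length = 262 in: 327 == 262 is false
  NOT street-cleaning window active: yes → false
Combine:
[1.1.1.1.1] false OR false OR false = false
[1.1.1.1.2] false AND false AND false = false
[1.1.1.1] false OR false = false
[1.1.1] NOT false = true
[1.1] NOT true = false
[1.2.1.1.1] true AND true = true
[1.2.1.1] NOT true = false
[1.2.1.2] false OR false = false
[1.2.1] false → false (antecedent false ⇒ implication holds) = true
[1.2.2.1] true AND false = false
[1.2.2.2.2] false AND false = false
[1.2.2.2] false → false (antecedent false ⇒ implication holds) = true
[1.2.2] false OR true = true
[1.2] true AND true = true
[1] exactly-one(false, true) = true
[root] NOT true = false
Overall: false → ticketed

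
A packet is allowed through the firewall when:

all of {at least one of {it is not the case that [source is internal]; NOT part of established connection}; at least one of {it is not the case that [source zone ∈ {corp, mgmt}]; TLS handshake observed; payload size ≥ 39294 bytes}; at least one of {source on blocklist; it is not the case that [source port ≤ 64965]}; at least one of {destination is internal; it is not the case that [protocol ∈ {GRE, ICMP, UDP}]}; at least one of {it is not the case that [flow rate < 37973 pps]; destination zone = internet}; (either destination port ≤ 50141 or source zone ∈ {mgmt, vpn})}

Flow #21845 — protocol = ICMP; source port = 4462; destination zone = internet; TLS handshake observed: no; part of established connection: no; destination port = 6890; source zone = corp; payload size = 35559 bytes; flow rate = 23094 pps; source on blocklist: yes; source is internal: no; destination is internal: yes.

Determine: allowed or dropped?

Dropped

Atomic conditions:
  source is internal: no → false
  NOT part of established connection: no → true
  source zone ∈ {corp, mgmt}: corp is in the set → true
  TLS handshake observed: no → false
  payload size ≥ 39294 bytes: 35559 ≥ 39294 is false
  source on blocklist: yes → true
  source port ≤ 64965: 4462 ≤ 64965 is true
  destination is internal: yes → true
  protocol ∈ {GRE, ICMP, UDP}: ICMP is in the set → true
  flow rate < 37973 pps: 23094 < 37973 is true
  destination zone = internet: internet == internet is true
  destination port ≤ 50141: 6890 ≤ 50141 is true
  source zone ∈ {mgmt, vpn}: corp is not in the set → false
Combine:
[1.1] NOT false = true
[1] true OR true = true
[2.1] NOT true = false
[2] false OR false OR false = false
[3.2] NOT true = false
[3] true OR false = true
[4.2] NOT true = false
[4] true OR false = true
[5.1] NOT true = false
[5] false OR true = true
[6] true OR false = true
[root] true AND false AND true AND true AND true AND true = false
Overall: false → dropped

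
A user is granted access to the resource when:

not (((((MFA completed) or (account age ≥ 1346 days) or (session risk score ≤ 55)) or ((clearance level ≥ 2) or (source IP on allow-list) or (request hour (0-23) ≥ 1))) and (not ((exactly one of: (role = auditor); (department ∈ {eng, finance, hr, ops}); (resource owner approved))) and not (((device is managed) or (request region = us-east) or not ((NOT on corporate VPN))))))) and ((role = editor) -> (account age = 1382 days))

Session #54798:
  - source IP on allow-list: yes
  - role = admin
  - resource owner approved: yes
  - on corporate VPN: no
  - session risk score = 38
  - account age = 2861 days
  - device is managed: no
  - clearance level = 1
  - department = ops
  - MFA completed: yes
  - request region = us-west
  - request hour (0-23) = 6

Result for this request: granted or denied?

Atomic conditions:
  MFA completed: yes → true
  account age ≥ 1346 days: 2861 ≥ 1346 is true
  session risk score ≤ 55: 38 ≤ 55 is true
  clearance level ≥ 2: 1 ≥ 2 is false
  source IP on allow-list: yes → true
  request hour (0-23) ≥ 1: 6 ≥ 1 is true
  role = auditor: admin == auditor is false
  department ∈ {eng, finance, hr, ops}: ops is in the set → true
  resource owner approved: yes → true
  device is managed: no → false
  request region = us-east: us-west == us-east is false
  NOT on corporate VPN: no → true
  role = editor: admin == editor is false
  account age = 1382 days: 2861 == 1382 is false
Combine:
[1.1.1.1] true OR true OR true = true
[1.1.1.2] false OR true OR true = true
[1.1.1] true OR true = true
[1.1.2.1.1] exactly-one(false, true, true) = false
[1.1.2.1] NOT false = true
[1.1.2.2.1.3] NOT true = false
[1.1.2.2.1] false OR false OR false = false
[1.1.2.2] NOT false = true
[1.1.2] true AND true = true
[1.1] true AND true = true
[1] NOT true = false
[2] false → false (antecedent false ⇒ implication holds) = true
[root] false AND true = false
Overall: false → denied

Denied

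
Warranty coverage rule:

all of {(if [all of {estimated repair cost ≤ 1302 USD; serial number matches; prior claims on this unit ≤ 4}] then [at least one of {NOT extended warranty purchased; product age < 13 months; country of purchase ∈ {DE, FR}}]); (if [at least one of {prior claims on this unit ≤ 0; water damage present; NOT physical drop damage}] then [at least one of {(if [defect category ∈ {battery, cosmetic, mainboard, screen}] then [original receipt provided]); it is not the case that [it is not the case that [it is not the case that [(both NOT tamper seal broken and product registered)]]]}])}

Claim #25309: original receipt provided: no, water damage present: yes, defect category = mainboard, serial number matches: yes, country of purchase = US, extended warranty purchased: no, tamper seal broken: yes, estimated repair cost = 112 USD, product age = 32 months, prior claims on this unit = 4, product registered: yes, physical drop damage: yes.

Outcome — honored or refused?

Atomic conditions:
  estimated repair cost ≤ 1302 USD: 112 ≤ 1302 is true
  serial number matches: yes → true
  prior claims on this unit ≤ 4: 4 ≤ 4 is true
  NOT extended warranty purchased: no → true
  product age < 13 months: 32 < 13 is false
  country of purchase ∈ {DE, FR}: US is not in the set → false
  prior claims on this unit ≤ 0: 4 ≤ 0 is false
  water damage present: yes → true
  NOT physical drop damage: yes → false
  defect category ∈ {battery, cosmetic, mainboard, screen}: mainboard is in the set → true
  original receipt provided: no → false
  NOT tamper seal broken: yes → false
  product registered: yes → true
Combine:
[1.1] true AND true AND true = true
[1.2] true OR false OR false = true
[1] true → true = true
[2.1] false OR true OR false = true
[2.2.1] true → false = false
[2.2.2.1.1.1] false AND true = false
[2.2.2.1.1] NOT false = true
[2.2.2.1] NOT true = false
[2.2.2] NOT false = true
[2.2] false OR true = true
[2] true → true = true
[root] true AND true = true
Overall: true → honored

Honored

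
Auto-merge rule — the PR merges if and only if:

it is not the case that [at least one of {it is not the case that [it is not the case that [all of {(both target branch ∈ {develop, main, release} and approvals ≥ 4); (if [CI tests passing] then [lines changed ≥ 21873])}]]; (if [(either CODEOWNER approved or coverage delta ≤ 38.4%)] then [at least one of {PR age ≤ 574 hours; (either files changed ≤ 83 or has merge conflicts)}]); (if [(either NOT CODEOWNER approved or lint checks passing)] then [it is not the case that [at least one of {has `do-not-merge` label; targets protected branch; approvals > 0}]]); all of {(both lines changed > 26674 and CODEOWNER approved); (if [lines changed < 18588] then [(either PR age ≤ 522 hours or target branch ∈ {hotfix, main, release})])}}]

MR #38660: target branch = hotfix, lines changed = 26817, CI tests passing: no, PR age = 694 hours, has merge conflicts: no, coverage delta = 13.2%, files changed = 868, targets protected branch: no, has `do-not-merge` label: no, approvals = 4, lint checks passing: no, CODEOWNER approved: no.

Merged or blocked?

Merged

Atomic conditions:
  target branch ∈ {develop, main, release}: hotfix is not in the set → false
  approvals ≥ 4: 4 ≥ 4 is true
  CI tests passing: no → false
  lines changed ≥ 21873: 26817 ≥ 21873 is true
  CODEOWNER approved: no → false
  coverage delta ≤ 38.4%: 13.2 ≤ 38.4 is true
  PR age ≤ 574 hours: 694 ≤ 574 is false
  files changed ≤ 83: 868 ≤ 83 is false
  has merge conflicts: no → false
  NOT CODEOWNER approved: no → true
  lint checks passing: no → false
  has `do-not-merge` label: no → false
  targets protected branch: no → false
  approvals > 0: 4 > 0 is true
  lines changed > 26674: 26817 > 26674 is true
  lines changed < 18588: 26817 < 18588 is false
  PR age ≤ 522 hours: 694 ≤ 522 is false
  target branch ∈ {hotfix, main, release}: hotfix is in the set → true
Combine:
[1.1.1.1.1] false AND true = false
[1.1.1.1.2] false → true (antecedent false ⇒ implication holds) = true
[1.1.1.1] false AND true = false
[1.1.1] NOT false = true
[1.1] NOT true = false
[1.2.1] false OR true = true
[1.2.2.2] false OR false = false
[1.2.2] false OR false = false
[1.2] true → false = false
[1.3.1] true OR false = true
[1.3.2.1] false OR false OR true = true
[1.3.2] NOT true = false
[1.3] true → false = false
[1.4.1] true AND false = false
[1.4.2.2] false OR true = true
[1.4.2] false → true (antecedent false ⇒ implication holds) = true
[1.4] false AND true = false
[1] false OR false OR false OR false = false
[root] NOT false = true
Overall: true → merged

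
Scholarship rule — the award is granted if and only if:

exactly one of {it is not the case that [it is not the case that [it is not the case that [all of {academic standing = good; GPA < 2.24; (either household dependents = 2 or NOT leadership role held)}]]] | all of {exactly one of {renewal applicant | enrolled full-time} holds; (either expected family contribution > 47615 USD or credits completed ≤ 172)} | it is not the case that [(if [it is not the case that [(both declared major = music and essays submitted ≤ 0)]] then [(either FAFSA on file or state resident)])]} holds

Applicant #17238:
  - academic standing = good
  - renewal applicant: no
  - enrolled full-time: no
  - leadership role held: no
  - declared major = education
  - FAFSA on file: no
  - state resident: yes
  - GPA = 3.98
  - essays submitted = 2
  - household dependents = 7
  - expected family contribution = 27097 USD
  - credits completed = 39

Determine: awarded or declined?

Awarded

Atomic conditions:
  academic standing = good: good == good is true
  GPA < 2.24: 3.98 < 2.24 is false
  household dependents = 2: 7 == 2 is false
  NOT leadership role held: no → true
  renewal applicant: no → false
  enrolled full-time: no → false
  expected family contribution > 47615 USD: 27097 > 47615 is false
  credits completed ≤ 172: 39 ≤ 172 is true
  declared major = music: education == music is false
  essays submitted ≤ 0: 2 ≤ 0 is false
  FAFSA on file: no → false
  state resident: yes → true
Combine:
[1.1.1.1.3] false OR true = true
[1.1.1.1] true AND false AND true = false
[1.1.1] NOT false = true
[1.1] NOT true = false
[1] NOT false = true
[2.1] exactly-one(false, false) = false
[2.2] false OR true = true
[2] false AND true = false
[3.1.1.1] false AND false = false
[3.1.1] NOT false = true
[3.1.2] false OR true = true
[3.1] true → true = true
[3] NOT true = false
[root] exactly-one(true, false, false) = true
Overall: true → awarded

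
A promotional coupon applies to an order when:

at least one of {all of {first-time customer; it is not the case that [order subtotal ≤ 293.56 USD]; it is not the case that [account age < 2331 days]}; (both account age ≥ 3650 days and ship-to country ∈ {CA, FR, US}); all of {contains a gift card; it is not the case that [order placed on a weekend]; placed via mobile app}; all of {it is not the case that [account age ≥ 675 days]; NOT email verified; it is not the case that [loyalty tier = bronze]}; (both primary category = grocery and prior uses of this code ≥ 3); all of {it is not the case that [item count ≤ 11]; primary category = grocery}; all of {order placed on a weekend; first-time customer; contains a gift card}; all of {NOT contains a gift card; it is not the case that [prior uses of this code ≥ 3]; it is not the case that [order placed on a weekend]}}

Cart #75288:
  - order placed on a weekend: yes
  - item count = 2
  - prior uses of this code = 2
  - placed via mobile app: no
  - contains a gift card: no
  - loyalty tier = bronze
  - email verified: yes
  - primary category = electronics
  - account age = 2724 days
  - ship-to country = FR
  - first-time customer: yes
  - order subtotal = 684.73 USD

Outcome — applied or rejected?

Applied

Atomic conditions:
  first-time customer: yes → true
  order subtotal ≤ 293.56 USD: 684.73 ≤ 293.56 is false
  account age < 2331 days: 2724 < 2331 is false
  account age ≥ 3650 days: 2724 ≥ 3650 is false
  ship-to country ∈ {CA, FR, US}: FR is in the set → true
  contains a gift card: no → false
  order placed on a weekend: yes → true
  placed via mobile app: no → false
  account age ≥ 675 days: 2724 ≥ 675 is true
  NOT email verified: yes → false
  loyalty tier = bronze: bronze == bronze is true
  primary category = grocery: electronics == grocery is false
  prior uses of this code ≥ 3: 2 ≥ 3 is false
  item count ≤ 11: 2 ≤ 11 is true
  NOT contains a gift card: no → true
Combine:
[1.2] NOT false = true
[1.3] NOT false = true
[1] true AND true AND true = true
[2] false AND true = false
[3.2] NOT true = false
[3] false AND false AND false = false
[4.1] NOT true = false
[4.3] NOT true = false
[4] false AND false AND false = false
[5] false AND false = false
[6.1] NOT true = false
[6] false AND false = false
[7] true AND true AND false = false
[8.2] NOT false = true
[8.3] NOT true = false
[8] true AND true AND false = false
[root] true OR false OR false OR false OR false OR false OR false OR false = true
Overall: true → applied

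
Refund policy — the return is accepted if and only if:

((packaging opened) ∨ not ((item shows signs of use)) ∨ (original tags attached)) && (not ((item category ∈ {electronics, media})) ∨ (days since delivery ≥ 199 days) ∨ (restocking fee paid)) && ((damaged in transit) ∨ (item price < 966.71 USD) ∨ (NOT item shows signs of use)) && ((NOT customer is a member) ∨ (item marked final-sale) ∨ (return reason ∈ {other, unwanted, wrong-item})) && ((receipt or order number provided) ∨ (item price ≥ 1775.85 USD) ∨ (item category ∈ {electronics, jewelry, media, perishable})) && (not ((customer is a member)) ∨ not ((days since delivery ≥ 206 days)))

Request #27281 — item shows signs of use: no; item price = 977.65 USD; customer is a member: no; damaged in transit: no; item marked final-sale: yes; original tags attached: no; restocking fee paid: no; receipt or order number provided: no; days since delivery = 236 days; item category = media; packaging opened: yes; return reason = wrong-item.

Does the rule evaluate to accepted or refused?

Accepted

Atomic conditions:
  packaging opened: yes → true
  item shows signs of use: no → false
  original tags attached: no → false
  item category ∈ {electronics, media}: media is in the set → true
  days since delivery ≥ 199 days: 236 ≥ 199 is true
  restocking fee paid: no → false
  damaged in transit: no → false
  item price < 966.71 USD: 977.65 < 966.71 is false
  NOT item shows signs of use: no → true
  NOT customer is a member: no → true
  item marked final-sale: yes → true
  return reason ∈ {other, unwanted, wrong-item}: wrong-item is in the set → true
  receipt or order number provided: no → false
  item price ≥ 1775.85 USD: 977.65 ≥ 1775.85 is false
  item category ∈ {electronics, jewelry, media, perishable}: media is in the set → true
  customer is a member: no → false
  days since delivery ≥ 206 days: 236 ≥ 206 is true
Combine:
[1.2] NOT false = true
[1] true OR true OR false = true
[2.1] NOT true = false
[2] false OR true OR false = true
[3] false OR false OR true = true
[4] true OR true OR true = true
[5] false OR false OR true = true
[6.1] NOT false = true
[6.2] NOT true = false
[6] true OR false = true
[root] true AND true AND true AND true AND true AND true = true
Overall: true → accepted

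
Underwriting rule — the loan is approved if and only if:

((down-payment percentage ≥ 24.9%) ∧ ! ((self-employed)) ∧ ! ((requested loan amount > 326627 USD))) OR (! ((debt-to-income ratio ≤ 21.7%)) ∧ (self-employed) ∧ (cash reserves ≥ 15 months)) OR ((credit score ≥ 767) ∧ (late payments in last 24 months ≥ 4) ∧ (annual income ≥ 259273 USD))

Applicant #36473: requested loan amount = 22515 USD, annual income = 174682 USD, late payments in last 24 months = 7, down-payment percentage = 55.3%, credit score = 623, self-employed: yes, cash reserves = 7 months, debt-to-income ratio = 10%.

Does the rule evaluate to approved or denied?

Denied

Atomic conditions:
  down-payment percentage ≥ 24.9%: 55.3 ≥ 24.9 is true
  self-employed: yes → true
  requested loan amount > 326627 USD: 22515 > 326627 is false
  debt-to-income ratio ≤ 21.7%: 10 ≤ 21.7 is true
  cash reserves ≥ 15 months: 7 ≥ 15 is false
  credit score ≥ 767: 623 ≥ 767 is false
  late payments in last 24 months ≥ 4: 7 ≥ 4 is true
  annual income ≥ 259273 USD: 174682 ≥ 259273 is false
Combine:
[1.2] NOT true = false
[1.3] NOT false = true
[1] true AND false AND true = false
[2.1] NOT true = false
[2] false AND true AND false = false
[3] false AND true AND false = false
[root] false OR false OR false = false
Overall: false → denied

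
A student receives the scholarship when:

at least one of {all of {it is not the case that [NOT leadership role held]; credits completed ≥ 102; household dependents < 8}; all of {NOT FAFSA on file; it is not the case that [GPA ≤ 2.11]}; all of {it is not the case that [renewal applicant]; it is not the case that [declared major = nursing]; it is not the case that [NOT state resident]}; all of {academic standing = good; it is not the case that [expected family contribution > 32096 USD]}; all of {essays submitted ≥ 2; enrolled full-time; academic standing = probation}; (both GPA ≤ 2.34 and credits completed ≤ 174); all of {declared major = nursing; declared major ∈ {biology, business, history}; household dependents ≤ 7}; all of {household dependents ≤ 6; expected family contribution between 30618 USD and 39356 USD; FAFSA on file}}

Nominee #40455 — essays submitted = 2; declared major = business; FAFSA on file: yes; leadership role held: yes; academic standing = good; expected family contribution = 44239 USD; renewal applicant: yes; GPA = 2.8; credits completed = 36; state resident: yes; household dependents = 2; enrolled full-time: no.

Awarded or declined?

Atomic conditions:
  NOT leadership role held: yes → false
  credits completed ≥ 102: 36 ≥ 102 is false
  household dependents < 8: 2 < 8 is true
  NOT FAFSA on file: yes → false
  GPA ≤ 2.11: 2.8 ≤ 2.11 is false
  renewal applicant: yes → true
  declared major = nursing: business == nursing is false
  NOT state resident: yes → false
  academic standing = good: good == good is true
  expected family contribution > 32096 USD: 44239 > 32096 is true
  essays submitted ≥ 2: 2 ≥ 2 is true
  enrolled full-time: no → false
  academic standing = probation: good == probation is false
  GPA ≤ 2.34: 2.8 ≤ 2.34 is false
  credits completed ≤ 174: 36 ≤ 174 is true
  declared major ∈ {biology, business, history}: business is in the set → true
  household dependents ≤ 7: 2 ≤ 7 is true
  household dependents ≤ 6: 2 ≤ 6 is true
  expected family contribution between 30618 USD and 39356 USD: 44239 in [30618, 39356] is false
  FAFSA on file: yes → true
Combine:
[1.1] NOT false = true
[1] true AND false AND true = false
[2.2] NOT false = true
[2] false AND true = false
[3.1] NOT true = false
[3.2] NOT false = true
[3.3] NOT false = true
[3] false AND true AND true = false
[4.2] NOT true = false
[4] true AND false = false
[5] true AND false AND false = false
[6] false AND true = false
[7] false AND true AND true = false
[8] true AND false AND true = false
[root] false OR false OR false OR false OR false OR false OR false OR false = false
Overall: false → declined

Declined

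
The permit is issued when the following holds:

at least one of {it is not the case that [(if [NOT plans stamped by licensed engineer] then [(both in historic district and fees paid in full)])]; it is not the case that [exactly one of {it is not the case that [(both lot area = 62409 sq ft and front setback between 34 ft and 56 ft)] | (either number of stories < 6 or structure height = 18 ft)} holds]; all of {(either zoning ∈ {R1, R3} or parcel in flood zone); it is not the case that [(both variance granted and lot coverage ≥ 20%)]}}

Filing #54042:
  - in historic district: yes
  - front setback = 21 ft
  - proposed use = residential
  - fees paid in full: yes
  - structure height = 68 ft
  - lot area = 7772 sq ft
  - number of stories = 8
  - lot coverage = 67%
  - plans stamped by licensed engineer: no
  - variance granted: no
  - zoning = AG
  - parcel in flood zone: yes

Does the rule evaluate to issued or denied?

Atomic conditions:
  NOT plans stamped by licensed engineer: no → true
  in historic district: yes → true
  fees paid in full: yes → true
  lot area = 62409 sq ft: 7772 == 62409 is false
  front setback between 34 ft and 56 ft: 21 in [34, 56] is false
  number of stories < 6: 8 < 6 is false
  structure height = 18 ft: 68 == 18 is false
  zoning ∈ {R1, R3}: AG is not in the set → false
  parcel in flood zone: yes → true
  variance granted: no → false
  lot coverage ≥ 20%: 67 ≥ 20 is true
Combine:
[1.1.2] true AND true = true
[1.1] true → true = true
[1] NOT true = false
[2.1.1.1] false AND false = false
[2.1.1] NOT false = true
[2.1.2] false OR false = false
[2.1] exactly-one(true, false) = true
[2] NOT true = false
[3.1] false OR true = true
[3.2.1] false AND true = false
[3.2] NOT false = true
[3] true AND true = true
[root] false OR false OR true = true
Overall: true → issued

Issued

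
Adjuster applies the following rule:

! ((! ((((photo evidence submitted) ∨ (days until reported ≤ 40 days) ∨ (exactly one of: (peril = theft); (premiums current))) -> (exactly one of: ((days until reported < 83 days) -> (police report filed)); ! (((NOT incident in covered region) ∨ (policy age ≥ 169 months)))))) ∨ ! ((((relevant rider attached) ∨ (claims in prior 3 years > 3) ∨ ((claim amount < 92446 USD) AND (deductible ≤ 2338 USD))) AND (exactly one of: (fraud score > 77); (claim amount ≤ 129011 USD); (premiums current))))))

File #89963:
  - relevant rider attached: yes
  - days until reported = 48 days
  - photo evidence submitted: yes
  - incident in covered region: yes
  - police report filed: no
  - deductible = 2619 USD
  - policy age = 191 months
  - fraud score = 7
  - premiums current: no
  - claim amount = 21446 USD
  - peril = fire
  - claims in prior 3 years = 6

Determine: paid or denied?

Atomic conditions:
  photo evidence submitted: yes → true
  days until reported ≤ 40 days: 48 ≤ 40 is false
  peril = theft: fire == theft is false
  premiums current: no → false
  days until reported < 83 days: 48 < 83 is true
  police report filed: no → false
  NOT incident in covered region: yes → false
  policy age ≥ 169 months: 191 ≥ 169 is true
  relevant rider attached: yes → true
  claims in prior 3 years > 3: 6 > 3 is true
  claim amount < 92446 USD: 21446 < 92446 is true
  deductible ≤ 2338 USD: 2619 ≤ 2338 is false
  fraud score > 77: 7 > 77 is false
  claim amount ≤ 129011 USD: 21446 ≤ 129011 is true
Combine:
[1.1.1.1.3] exactly-one(false, false) = false
[1.1.1.1] true OR false OR false = true
[1.1.1.2.1] true → false = false
[1.1.1.2.2.1] false OR true = true
[1.1.1.2.2] NOT true = false
[1.1.1.2] exactly-one(false, false) = false
[1.1.1] true → false = false
[1.1] NOT false = true
[1.2.1.1.3] true AND false = false
[1.2.1.1] true OR true OR false = true
[1.2.1.2] exactly-one(false, true, false) = true
[1.2.1] true AND true = true
[1.2] NOT true = false
[1] true OR false = true
[root] NOT true = false
Overall: false → denied

Denied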